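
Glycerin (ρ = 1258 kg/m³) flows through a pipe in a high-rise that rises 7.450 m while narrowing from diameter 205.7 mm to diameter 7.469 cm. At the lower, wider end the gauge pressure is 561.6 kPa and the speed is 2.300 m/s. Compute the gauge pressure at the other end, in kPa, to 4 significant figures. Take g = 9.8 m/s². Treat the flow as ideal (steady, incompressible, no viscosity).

By continuity, v₂ = v₁·A₁/A₂ = 2.300·(332.3/43.81) = 17.45 m/s.
Energy conservation along the streamline gives P₂ = P₁ − ½ρ(v₂² − v₁²) − ρg(h₂ − h₁).
P₂ = 561600 + ½·1258·(2.300² − 17.45²) − 1258·9.8·(+7.450) = 561600 + (-188100) − (91850) = 281700 Pa.

P₂ = 281.7 kPa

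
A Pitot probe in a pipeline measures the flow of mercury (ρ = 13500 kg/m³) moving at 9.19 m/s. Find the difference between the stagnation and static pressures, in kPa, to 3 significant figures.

ΔP = 570 kPa

Bernoulli between the free stream and the stagnation point: ½ρv² = P_stag − P_static.
ΔP = ½·13500·9.19² = 570000 Pa.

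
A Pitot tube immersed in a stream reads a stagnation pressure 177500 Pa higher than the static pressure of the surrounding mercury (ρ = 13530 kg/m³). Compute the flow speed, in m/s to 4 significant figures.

The dynamic pressure equals the rise in static pressure at the stagnation point: ΔP = ½ρv².
v = √(2ΔP/ρ) = √(2·177500/13530) = 5.122 m/s.

v = 5.122 m/s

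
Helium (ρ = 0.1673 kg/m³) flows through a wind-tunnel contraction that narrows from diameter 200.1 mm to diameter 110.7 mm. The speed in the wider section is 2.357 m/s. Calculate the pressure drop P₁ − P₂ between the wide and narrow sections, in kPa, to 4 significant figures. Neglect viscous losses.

ΔP ≈ 0.004496 kPa

Mass conservation (A₁v₁ = A₂v₂) gives v₂ = 2.357 × 314.5/96.25 = 7.701 m/s.
The pipe is horizontal, so Bernoulli reduces to P₁ + ½ρv₁² = P₂ + ½ρv₂².
P₁ − P₂ = ½·0.1673·(7.701² − 2.357²) = ½·0.1673·53.75 = 4.496 Pa.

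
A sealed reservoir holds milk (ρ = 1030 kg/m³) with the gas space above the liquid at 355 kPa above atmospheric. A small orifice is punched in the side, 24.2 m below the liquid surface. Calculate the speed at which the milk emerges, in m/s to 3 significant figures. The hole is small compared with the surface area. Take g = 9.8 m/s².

v ≈ 34.1 m/s

Take point 1 at the surface (v₁ ≈ 0) and point 2 at the hole (at atmospheric pressure). Bernoulli: P₁ + ρg h = P_atm + ½ρv₂².
With P₁ − P_atm = 355000 Pa, v₂ = √(2gh + 2ΔP/ρ) = √(2·9.8·24.2 + 2·355000/1030) = 34.1 m/s.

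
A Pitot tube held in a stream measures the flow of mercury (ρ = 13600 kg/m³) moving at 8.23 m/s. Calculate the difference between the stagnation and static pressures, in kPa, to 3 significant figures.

The dynamic pressure equals the rise in static pressure at the stagnation point: ΔP = ½ρv².
ΔP = ½·13600·8.23² = 461000 Pa.

ΔP ≈ 461 kPa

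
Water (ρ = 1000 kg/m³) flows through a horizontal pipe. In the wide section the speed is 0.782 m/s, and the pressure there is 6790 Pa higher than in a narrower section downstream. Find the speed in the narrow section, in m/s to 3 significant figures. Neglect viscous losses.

Horizontal Bernoulli: P₁ + ½ρv₁² = P₂ + ½ρv₂², so v₂² = v₁² + 2(P₁ − P₂)/ρ.
v₂ = √(0.782² + 2·6790/1000) = √(0.612 + 13.6) = 3.77 m/s.

v₂ = 3.77 m/s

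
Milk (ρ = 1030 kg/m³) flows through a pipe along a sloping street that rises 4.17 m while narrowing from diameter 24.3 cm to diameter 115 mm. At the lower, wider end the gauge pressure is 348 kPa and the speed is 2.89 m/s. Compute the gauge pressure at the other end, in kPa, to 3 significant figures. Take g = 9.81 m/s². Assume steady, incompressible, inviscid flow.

P₂ = 224 kPa

Mass conservation (A₁v₁ = A₂v₂) gives v₂ = 2.89 × 464/104 = 12.9 m/s.
Bernoulli: P₁ + ½ρv₁² + ρg h₁ = P₂ + ½ρv₂² + ρg h₂, so P₂ = P₁ + ½ρ(v₁² − v₂²) − ρg(h₂ − h₁).
P₂ = 348000 + ½·1030·(2.89² − 12.9²) − 1030·9.81·(+4.17) = 348000 + (-81400) − (42100) = 224000 Pa.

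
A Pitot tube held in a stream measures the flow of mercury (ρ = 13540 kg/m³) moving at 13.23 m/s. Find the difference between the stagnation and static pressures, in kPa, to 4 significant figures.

The dynamic pressure equals the rise in static pressure at the stagnation point: ΔP = ½ρv².
ΔP = ½·13540·13.23² = 1185000 Pa.

ΔP ≈ 1185 kPa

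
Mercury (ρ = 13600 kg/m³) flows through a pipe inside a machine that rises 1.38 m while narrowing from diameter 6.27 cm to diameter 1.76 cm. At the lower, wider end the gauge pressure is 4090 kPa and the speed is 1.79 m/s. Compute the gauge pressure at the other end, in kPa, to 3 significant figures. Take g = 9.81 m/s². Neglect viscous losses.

Mass conservation (A₁v₁ = A₂v₂) gives v₂ = 1.79 × 30.9/2.43 = 22.7 m/s.
Energy conservation along the streamline gives P₂ = P₁ − ½ρ(v₂² − v₁²) − ρg(h₂ − h₁).
P₂ = 4090000 + ½·13600·(1.79² − 22.7²) − 13600·9.81·(+1.38) = 4090000 + (-3490000) − (184000) = 418000 Pa.

418 kPa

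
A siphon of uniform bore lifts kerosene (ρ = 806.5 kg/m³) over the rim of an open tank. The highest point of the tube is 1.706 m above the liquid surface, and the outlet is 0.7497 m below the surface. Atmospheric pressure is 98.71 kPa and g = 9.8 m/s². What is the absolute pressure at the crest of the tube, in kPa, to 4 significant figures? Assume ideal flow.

From the surface to the outlet (both open to atmosphere, surface at rest): v = √(2g·h_out) = √(2·9.8·0.7497) = 3.833 m/s.
The bore is uniform, so the speed at the crest is the same v. Bernoulli surface→crest: P_atm = P_top + ½ρv² + ρg·h_top.
P_top = 98710 − ½·806.5·3.833² − 806.5·9.8·1.706 = 79300 Pa.

P_top ≈ 79.30 kPa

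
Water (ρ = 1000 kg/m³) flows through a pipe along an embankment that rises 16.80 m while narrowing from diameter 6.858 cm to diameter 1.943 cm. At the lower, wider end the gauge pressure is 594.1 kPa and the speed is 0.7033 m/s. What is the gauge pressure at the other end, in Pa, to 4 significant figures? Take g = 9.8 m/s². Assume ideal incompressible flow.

By continuity, v₂ = v₁·A₁/A₂ = 0.7033·(36.94/2.965) = 8.762 m/s.
Applying Bernoulli between the two ends and solving for P₂: P₂ = P₁ + ½ρ(v₁² − v₂²) − ρgΔh.
P₂ = 594100 + ½·1000·(0.7033² − 8.762²) − 1000·9.8·(+16.80) = 594100 + (-38140) − (164600) = 391300 Pa.

391300 Pa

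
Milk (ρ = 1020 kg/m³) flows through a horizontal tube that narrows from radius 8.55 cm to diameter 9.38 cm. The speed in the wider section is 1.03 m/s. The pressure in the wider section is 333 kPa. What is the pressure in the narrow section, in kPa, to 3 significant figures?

Mass conservation (A₁v₁ = A₂v₂) gives v₂ = 1.03 × 230/69.1 = 3.42 m/s.
Along the horizontal streamline, P + ½ρv² is constant.
P₂ = P₁ − ½ρ(v₂² − v₁²) = 333000 − ½·1020·(3.42² − 1.03²) = 333000 − 5440 = 328000 Pa.

P₂ ≈ 328 kPa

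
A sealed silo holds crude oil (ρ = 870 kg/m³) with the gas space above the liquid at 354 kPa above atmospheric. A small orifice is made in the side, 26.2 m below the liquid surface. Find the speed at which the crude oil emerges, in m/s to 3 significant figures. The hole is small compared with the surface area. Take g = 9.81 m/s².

Take point 1 at the surface (v₁ ≈ 0) and point 2 at the hole (at atmospheric pressure). Bernoulli: P₁ + ρg h = P_atm + ½ρv₂².
With P₁ − P_atm = 354000 Pa, v₂ = √(2gh + 2ΔP/ρ) = √(2·9.81·26.2 + 2·354000/870) = 36.4 m/s.

v ≈ 36.4 m/s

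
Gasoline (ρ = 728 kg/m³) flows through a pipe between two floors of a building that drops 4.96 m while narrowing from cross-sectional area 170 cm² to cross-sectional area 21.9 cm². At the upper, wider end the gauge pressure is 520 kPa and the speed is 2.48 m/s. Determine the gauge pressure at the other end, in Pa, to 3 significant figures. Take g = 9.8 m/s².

Mass conservation (A₁v₁ = A₂v₂) gives v₂ = 2.48 × 170/21.9 = 19.3 m/s.
Energy conservation along the streamline gives P₂ = P₁ − ½ρ(v₂² − v₁²) − ρg(h₂ − h₁).
P₂ = 520000 + ½·728·(2.48² − 19.3²) − 728·9.8·(−4.96) = 520000 + (-133000) − (-35400) = 423000 Pa.

P₂ ≈ 423000 Pa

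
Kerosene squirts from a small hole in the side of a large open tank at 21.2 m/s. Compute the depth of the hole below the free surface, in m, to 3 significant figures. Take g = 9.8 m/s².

h = 22.9 m

For a small hole in a large open tank, ½v² = gh, giving h = v²/(2g).
h = 21.2²/(2·9.8) = 449/19.60 = 22.9 m.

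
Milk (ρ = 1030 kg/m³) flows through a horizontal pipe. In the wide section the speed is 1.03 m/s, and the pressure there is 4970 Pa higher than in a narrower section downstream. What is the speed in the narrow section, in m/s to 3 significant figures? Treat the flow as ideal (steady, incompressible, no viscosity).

v₂ = 3.27 m/s

Along the level pipe P + ½ρv² is conserved, hence v₂² = v₁² + 2(P₁ − P₂)/ρ.
v₂ = √(1.03² + 2·4970/1030) = √(1.06 + 9.65) = 3.27 m/s.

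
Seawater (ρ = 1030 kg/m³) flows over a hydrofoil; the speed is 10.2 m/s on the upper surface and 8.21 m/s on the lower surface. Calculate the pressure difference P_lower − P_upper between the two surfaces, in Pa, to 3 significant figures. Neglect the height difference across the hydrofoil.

ΔP = 18900 Pa

With negligible Δh, P + ½ρv² is constant, so P_low − P_up = ½ρ(v_up² − v_low²).
ΔP = ½·1030·(10.2² − 8.21²) = 18900 Pa.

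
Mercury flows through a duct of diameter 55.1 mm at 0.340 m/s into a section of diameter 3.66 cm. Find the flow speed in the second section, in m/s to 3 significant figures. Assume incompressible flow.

By continuity, v₂ = v₁·A₁/A₂ = 0.340·(23.8/10.5) = 0.771 m/s.

v₂ = 0.771 m/s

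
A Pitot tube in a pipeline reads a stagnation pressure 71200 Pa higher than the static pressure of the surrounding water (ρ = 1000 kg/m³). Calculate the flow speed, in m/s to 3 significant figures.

The dynamic pressure equals the rise in static pressure at the stagnation point: ΔP = ½ρv².
v = √(2ΔP/ρ) = √(2·71200/1000) = 11.9 m/s.

v = 11.9 m/s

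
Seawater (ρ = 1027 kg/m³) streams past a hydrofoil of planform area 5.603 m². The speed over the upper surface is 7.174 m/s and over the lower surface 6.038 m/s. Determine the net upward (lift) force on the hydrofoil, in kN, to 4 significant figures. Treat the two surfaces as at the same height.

43.18 kN

The faster flow above has the lower pressure; Bernoulli (same height) gives ΔP = ½ρ(v_up² − v_low²).
ΔP = ½·1027·(7.174² − 6.038²) = 7707 Pa.
Lift = ΔP · A = 7707 × 5.603 = 43180 N.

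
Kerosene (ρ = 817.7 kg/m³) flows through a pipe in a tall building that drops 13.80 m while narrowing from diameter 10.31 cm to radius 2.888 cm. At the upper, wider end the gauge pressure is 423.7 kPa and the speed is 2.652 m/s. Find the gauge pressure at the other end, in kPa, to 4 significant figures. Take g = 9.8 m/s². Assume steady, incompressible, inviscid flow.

P₂ ≈ 508.0 kPa

Continuity gives A₁v₁ = A₂v₂, so v₂ = (83.48 cm²)/(26.20 cm²) × 2.652 m/s = 8.450 m/s.
Applying Bernoulli between the two ends and solving for P₂: P₂ = P₁ + ½ρ(v₁² − v₂²) − ρgΔh.
P₂ = 423700 + ½·817.7·(2.652² − 8.450²) − 817.7·9.8·(−13.80) = 423700 + (-26310) − (-110600) = 508000 Pa.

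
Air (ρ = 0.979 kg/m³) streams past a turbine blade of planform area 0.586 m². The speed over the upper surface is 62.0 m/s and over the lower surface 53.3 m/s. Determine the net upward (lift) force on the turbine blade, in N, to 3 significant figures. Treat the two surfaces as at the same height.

F ≈ 288 N

With equal heights on the two surfaces, Bernoulli gives P_lower − P_upper = ½ρ(v_upper² − v_lower²).
ΔP = ½·0.979·(62.0² − 53.3²) = 491 Pa.
Lift = ΔP · A = 491 × 0.586 = 288 N.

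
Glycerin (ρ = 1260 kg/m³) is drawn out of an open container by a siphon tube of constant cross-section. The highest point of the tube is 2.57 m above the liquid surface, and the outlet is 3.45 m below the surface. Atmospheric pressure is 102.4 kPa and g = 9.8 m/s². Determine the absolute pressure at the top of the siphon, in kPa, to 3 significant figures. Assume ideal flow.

From the surface to the outlet (both open to atmosphere, surface at rest): v = √(2g·h_out) = √(2·9.8·3.45) = 8.22 m/s.
The bore is uniform, so the speed at the crest is the same v. Bernoulli surface→crest: P_atm = P_top + ½ρv² + ρg·h_top.
P_top = 102400 − ½·1260·8.22² − 1260·9.8·2.57 = 28100 Pa.

P_top ≈ 28.1 kPa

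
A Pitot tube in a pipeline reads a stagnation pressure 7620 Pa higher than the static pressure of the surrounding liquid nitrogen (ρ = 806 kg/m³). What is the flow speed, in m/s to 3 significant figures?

At the stagnation point the flow is brought to rest, so Bernoulli gives P_stag − P_static = ½ρv².
v = √(2ΔP/ρ) = √(2·7620/806) = 4.35 m/s.

4.35 m/s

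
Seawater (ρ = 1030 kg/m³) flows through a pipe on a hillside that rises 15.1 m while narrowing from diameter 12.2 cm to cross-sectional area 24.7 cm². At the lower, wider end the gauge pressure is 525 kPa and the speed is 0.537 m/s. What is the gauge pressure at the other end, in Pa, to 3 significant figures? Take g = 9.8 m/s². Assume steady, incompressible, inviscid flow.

By continuity, v₂ = v₁·A₁/A₂ = 0.537·(117/24.7) = 2.54 m/s.
Bernoulli: P₁ + ½ρv₁² + ρg h₁ = P₂ + ½ρv₂² + ρg h₂, so P₂ = P₁ + ½ρ(v₁² − v₂²) − ρg(h₂ − h₁).
P₂ = 525000 + ½·1030·(0.537² − 2.54²) − 1030·9.8·(+15.1) = 525000 + (-3180) − (152000) = 369000 Pa.

P₂ ≈ 369000 Pa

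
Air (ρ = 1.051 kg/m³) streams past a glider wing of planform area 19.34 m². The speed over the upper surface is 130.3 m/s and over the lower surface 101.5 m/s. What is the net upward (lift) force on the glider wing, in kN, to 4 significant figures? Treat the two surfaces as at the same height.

F = 67.85 kN

From P + ½ρv² = const at equal height, P_low − P_up = ½ρ(v_up² − v_low²).
ΔP = ½·1.051·(130.3² − 101.5²) = 3508 Pa.
Lift = ΔP · A = 3508 × 19.34 = 67850 N.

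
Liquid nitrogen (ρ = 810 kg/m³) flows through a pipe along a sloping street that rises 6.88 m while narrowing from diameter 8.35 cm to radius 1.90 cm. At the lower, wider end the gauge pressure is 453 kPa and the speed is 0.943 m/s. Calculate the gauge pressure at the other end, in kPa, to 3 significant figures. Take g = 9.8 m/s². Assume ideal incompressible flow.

Continuity gives A₁v₁ = A₂v₂, so v₂ = (54.8 cm²)/(11.3 cm²) × 0.943 m/s = 4.55 m/s.
Energy conservation along the streamline gives P₂ = P₁ − ½ρ(v₂² − v₁²) − ρg(h₂ − h₁).
P₂ = 453000 + ½·810·(0.943² − 4.55²) − 810·9.8·(+6.88) = 453000 + (-8040) − (54600) = 390000 Pa.

390 kPa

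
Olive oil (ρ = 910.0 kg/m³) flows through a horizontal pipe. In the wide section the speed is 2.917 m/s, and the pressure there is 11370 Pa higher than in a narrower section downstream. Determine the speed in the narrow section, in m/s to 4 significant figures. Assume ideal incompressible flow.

v₂ ≈ 5.788 m/s

Horizontal Bernoulli: P₁ + ½ρv₁² = P₂ + ½ρv₂², so v₂² = v₁² + 2(P₁ − P₂)/ρ.
v₂ = √(2.917² + 2·11370/910.0) = √(8.509 + 24.99) = 5.788 m/s.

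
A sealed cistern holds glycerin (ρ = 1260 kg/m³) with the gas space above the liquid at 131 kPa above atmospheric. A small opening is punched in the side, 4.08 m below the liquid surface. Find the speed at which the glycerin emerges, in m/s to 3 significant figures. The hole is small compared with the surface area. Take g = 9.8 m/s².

v = 17.0 m/s

Take point 1 at the surface (v₁ ≈ 0) and point 2 at the hole (at atmospheric pressure). Bernoulli: P₁ + ρg h = P_atm + ½ρv₂².
With P₁ − P_atm = 131000 Pa, v₂ = √(2gh + 2ΔP/ρ) = √(2·9.8·4.08 + 2·131000/1260) = 17.0 m/s.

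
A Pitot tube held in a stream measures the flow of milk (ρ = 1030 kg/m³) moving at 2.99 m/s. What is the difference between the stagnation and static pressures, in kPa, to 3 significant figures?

ΔP = 4.60 kPa

The dynamic pressure equals the rise in static pressure at the stagnation point: ΔP = ½ρv².
ΔP = ½·1030·2.99² = 4600 Pa.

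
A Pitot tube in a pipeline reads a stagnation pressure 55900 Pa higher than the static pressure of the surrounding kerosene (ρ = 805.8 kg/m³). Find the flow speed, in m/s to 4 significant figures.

v ≈ 11.78 m/s

The dynamic pressure equals the rise in static pressure at the stagnation point: ΔP = ½ρv².
v = √(2ΔP/ρ) = √(2·55900/805.8) = 11.78 m/s.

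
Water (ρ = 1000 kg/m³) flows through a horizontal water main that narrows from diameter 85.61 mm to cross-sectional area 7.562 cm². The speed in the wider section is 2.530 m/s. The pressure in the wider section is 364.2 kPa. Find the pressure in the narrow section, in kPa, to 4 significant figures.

The volume flow rate is constant, so v₂ = (A₁/A₂)v₁ = (57.56/7.562)·2.530 = 19.26 m/s.
Bernoulli (h₁ = h₂): P₁ − P₂ = ½ρ(v₂² − v₁²).
P₂ = P₁ − ½ρ(v₂² − v₁²) = 364200 − ½·1000·(19.26² − 2.530²) = 364200 − 182200 = 182000 Pa.

182.0 kPa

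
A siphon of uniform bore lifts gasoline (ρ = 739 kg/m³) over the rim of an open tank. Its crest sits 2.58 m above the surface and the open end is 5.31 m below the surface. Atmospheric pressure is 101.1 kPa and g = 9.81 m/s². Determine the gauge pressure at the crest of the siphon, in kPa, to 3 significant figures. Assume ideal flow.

From the surface to the outlet (both open to atmosphere, surface at rest): v = √(2g·h_out) = √(2·9.81·5.31) = 10.2 m/s.
The bore is uniform, so the speed at the crest is the same v. Bernoulli surface→crest: P_atm = P_top + ½ρv² + ρg·h_top.
P_top = 101100 − ½·739·10.2² − 739·9.81·2.58 = 43900 Pa. So P_gauge = P_top − P_atm = -57200 Pa.

P_gauge = -57.2 kPa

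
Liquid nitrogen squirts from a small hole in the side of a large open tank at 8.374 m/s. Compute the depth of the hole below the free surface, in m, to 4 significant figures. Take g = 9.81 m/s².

h = 3.574 m

Torricelli: v = √(2gh), so h = v²/(2g).
h = 8.374²/(2·9.81) = 70.12/19.62 = 3.574 m.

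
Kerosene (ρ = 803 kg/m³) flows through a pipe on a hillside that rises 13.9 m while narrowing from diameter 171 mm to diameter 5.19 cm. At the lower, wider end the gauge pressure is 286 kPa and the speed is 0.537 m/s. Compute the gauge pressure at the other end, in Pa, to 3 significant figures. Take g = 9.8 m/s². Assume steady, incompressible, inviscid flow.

P₂ = 163000 Pa

The volume flow rate is constant, so v₂ = (A₁/A₂)v₁ = (230/21.2)·0.537 = 5.83 m/s.
Bernoulli: P₁ + ½ρv₁² + ρg h₁ = P₂ + ½ρv₂² + ρg h₂, so P₂ = P₁ + ½ρ(v₁² − v₂²) − ρg(h₂ − h₁).
P₂ = 286000 + ½·803·(0.537² − 5.83²) − 803·9.8·(+13.9) = 286000 + (-13500) − (109000) = 163000 Pa.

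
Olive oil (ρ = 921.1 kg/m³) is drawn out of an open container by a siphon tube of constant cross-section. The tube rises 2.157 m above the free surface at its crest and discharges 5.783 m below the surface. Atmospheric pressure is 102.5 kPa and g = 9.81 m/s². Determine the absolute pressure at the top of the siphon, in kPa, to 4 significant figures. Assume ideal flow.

P_top ≈ 30.75 kPa

From the surface to the outlet (both open to atmosphere, surface at rest): v = √(2g·h_out) = √(2·9.81·5.783) = 10.65 m/s.
Continuity keeps v the same throughout the tube; from surface to crest, P_atm + 0 = P_top + ½ρv² + ρg·h_top.
P_top = 102500 − ½·921.1·10.65² − 921.1·9.81·2.157 = 30750 Pa.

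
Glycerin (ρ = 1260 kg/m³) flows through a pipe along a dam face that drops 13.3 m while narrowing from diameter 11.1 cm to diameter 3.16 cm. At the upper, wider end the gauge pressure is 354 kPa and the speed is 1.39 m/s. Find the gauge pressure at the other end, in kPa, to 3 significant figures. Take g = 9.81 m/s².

Continuity gives A₁v₁ = A₂v₂, so v₂ = (96.8 cm²)/(7.84 cm²) × 1.39 m/s = 17.2 m/s.
Applying Bernoulli between the two ends and solving for P₂: P₂ = P₁ + ½ρ(v₁² − v₂²) − ρgΔh.
P₂ = 354000 + ½·1260·(1.39² − 17.2²) − 1260·9.81·(−13.3) = 354000 + (-184000) − (-164000) = 334000 Pa.

P₂ = 334 kPa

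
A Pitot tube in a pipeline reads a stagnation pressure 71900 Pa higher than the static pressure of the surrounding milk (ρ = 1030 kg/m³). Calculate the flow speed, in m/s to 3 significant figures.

v ≈ 11.8 m/s

At the stagnation point the flow is brought to rest, so Bernoulli gives P_stag − P_static = ½ρv².
v = √(2ΔP/ρ) = √(2·71900/1030) = 11.8 m/s.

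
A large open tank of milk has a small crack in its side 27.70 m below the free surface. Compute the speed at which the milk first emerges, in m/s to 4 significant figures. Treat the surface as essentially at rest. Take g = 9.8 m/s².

23.30 m/s

Torricelli's result v = √(2gh) gives v = √(2·9.8·27.70) = 23.30 m/s.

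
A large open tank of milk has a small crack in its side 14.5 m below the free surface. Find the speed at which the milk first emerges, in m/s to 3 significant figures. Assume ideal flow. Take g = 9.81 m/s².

v = 16.9 m/s

Torricelli's result v = √(2gh) gives v = √(2·9.81·14.5) = 16.9 m/s.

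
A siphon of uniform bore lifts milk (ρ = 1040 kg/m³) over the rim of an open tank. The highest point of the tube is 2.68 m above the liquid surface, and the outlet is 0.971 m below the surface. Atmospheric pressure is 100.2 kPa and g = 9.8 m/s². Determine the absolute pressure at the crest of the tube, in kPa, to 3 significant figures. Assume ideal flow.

The outlet speed comes from Torricelli: v = √(2g·0.971) = 4.36 m/s.
Continuity keeps v the same throughout the tube; from surface to crest, P_atm + 0 = P_top + ½ρv² + ρg·h_top.
P_top = 100200 − ½·1040·4.36² − 1040·9.8·2.68 = 63000 Pa.

63.0 kPa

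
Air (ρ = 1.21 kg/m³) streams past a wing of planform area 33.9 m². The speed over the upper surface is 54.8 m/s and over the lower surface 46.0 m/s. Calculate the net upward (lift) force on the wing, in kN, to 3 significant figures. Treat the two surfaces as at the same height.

F = 18.2 kN

From P + ½ρv² = const at equal height, P_low − P_up = ½ρ(v_up² − v_low²).
ΔP = ½·1.21·(54.8² − 46.0²) = 537 Pa.
Lift = ΔP · A = 537 × 33.9 = 18200 N.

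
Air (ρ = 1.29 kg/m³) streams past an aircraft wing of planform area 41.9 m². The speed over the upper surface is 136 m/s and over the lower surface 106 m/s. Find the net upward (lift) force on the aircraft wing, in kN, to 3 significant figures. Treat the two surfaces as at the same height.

The faster flow above has the lower pressure; Bernoulli (same height) gives ΔP = ½ρ(v_up² − v_low²).
ΔP = ½·1.29·(136² − 106²) = 4680 Pa.
Lift = ΔP · A = 4680 × 41.9 = 196000 N.

F ≈ 196 kN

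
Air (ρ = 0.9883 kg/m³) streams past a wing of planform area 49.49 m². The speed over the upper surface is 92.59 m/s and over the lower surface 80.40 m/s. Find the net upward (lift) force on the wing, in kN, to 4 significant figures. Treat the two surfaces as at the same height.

From P + ½ρv² = const at equal height, P_low − P_up = ½ρ(v_up² − v_low²).
ΔP = ½·0.9883·(92.59² − 80.40²) = 1042 Pa.
Lift = ΔP · A = 1042 × 49.49 = 51570 N.

51.57 kN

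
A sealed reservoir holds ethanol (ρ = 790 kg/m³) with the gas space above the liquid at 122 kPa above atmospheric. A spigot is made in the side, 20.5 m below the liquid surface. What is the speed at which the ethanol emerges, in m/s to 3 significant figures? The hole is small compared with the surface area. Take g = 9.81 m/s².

Take point 1 at the surface (v₁ ≈ 0) and point 2 at the hole (at atmospheric pressure). Bernoulli: P₁ + ρg h = P_atm + ½ρv₂².
With P₁ − P_atm = 122000 Pa, v₂ = √(2gh + 2ΔP/ρ) = √(2·9.81·20.5 + 2·122000/790) = 26.7 m/s.

v ≈ 26.7 m/s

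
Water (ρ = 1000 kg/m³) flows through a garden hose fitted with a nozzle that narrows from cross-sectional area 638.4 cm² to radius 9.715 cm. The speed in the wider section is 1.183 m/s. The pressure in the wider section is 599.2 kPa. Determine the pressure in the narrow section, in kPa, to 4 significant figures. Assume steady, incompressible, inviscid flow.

P₂ ≈ 596.7 kPa

Continuity gives A₁v₁ = A₂v₂, so v₂ = (638.4 cm²)/(296.5 cm²) × 1.183 m/s = 2.547 m/s.
With no height change, Bernoulli's equation is P₁ + ½ρv₁² = P₂ + ½ρv₂².
P₂ = P₁ − ½ρ(v₂² − v₁²) = 599200 − ½·1000·(2.547² − 1.183²) = 599200 − 2544 = 596700 Pa.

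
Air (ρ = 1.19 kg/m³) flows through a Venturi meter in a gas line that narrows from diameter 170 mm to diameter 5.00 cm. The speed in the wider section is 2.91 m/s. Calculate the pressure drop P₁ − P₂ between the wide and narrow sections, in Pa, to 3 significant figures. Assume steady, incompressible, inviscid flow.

By continuity, v₂ = v₁·A₁/A₂ = 2.91·(227/19.6) = 33.6 m/s.
Bernoulli (h₁ = h₂): P₁ − P₂ = ½ρ(v₂² − v₁²).
P₁ − P₂ = ½·1.19·(33.6² − 2.91²) = ½·1.19·1120 = 668 Pa.

ΔP = 668 Pa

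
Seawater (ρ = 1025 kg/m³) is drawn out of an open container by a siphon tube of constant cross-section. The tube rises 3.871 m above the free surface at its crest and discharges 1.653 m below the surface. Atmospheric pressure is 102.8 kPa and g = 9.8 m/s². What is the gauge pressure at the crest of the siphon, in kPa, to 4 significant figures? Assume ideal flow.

P_gauge = -55.49 kPa

The outlet speed comes from Torricelli: v = √(2g·1.653) = 5.692 m/s.
With constant cross-section the crest speed equals v; applying Bernoulli from the surface up to the crest, P_top = P_atm − ½ρv² − ρg·h_top.
P_top = 102800 − ½·1025·5.692² − 1025·9.8·3.871 = 47310 Pa. So P_gauge = P_top − P_atm = -55490 Pa.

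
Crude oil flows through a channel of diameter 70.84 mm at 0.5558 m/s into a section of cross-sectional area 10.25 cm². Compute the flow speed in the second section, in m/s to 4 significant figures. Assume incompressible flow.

2.137 m/s

Continuity gives A₁v₁ = A₂v₂, so v₂ = (39.41 cm²)/(10.25 cm²) × 0.5558 m/s = 2.137 m/s.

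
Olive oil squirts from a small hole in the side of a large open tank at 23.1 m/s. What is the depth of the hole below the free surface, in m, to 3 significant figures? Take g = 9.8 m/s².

h ≈ 27.2 m

Inverting v = √(2gh) gives h = v² / 2g.
h = 23.1²/(2·9.8) = 534/19.60 = 27.2 m.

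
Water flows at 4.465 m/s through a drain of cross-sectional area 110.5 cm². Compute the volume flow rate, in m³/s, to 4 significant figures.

Q = A·v = 0.01105 m² × 4.465 m/s = 0.04934 m³/s.

Q = 0.04934 m³/s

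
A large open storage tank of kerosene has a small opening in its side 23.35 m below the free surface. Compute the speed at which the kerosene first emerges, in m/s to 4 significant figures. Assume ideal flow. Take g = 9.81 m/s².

Torricelli's result v = √(2gh) gives v = √(2·9.81·23.35) = 21.40 m/s.

21.40 m/s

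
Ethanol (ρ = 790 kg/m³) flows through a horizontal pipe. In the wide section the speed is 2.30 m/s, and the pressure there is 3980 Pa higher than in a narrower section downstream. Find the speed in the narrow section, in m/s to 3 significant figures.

With h₁ = h₂, rearranging Bernoulli gives v₂ = √(v₁² + 2ΔP/ρ).
v₂ = √(2.30² + 2·3980/790) = √(5.29 + 10.1) = 3.92 m/s.

v₂ ≈ 3.92 m/s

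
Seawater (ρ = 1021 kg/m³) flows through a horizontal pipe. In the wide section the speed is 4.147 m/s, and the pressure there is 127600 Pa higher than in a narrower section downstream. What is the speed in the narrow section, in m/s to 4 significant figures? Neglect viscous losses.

Horizontal Bernoulli: P₁ + ½ρv₁² = P₂ + ½ρv₂², so v₂² = v₁² + 2(P₁ − P₂)/ρ.
v₂ = √(4.147² + 2·127600/1021) = √(17.20 + 250.0) = 16.34 m/s.

v₂ ≈ 16.34 m/s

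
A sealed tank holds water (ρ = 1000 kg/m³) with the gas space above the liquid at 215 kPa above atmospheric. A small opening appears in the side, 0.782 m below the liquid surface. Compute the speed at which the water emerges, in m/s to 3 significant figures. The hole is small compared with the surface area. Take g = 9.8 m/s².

Take point 1 at the surface (v₁ ≈ 0) and point 2 at the hole (at atmospheric pressure). Bernoulli: P₁ + ρg h = P_atm + ½ρv₂².
With P₁ − P_atm = 215000 Pa, v₂ = √(2gh + 2ΔP/ρ) = √(2·9.8·0.782 + 2·215000/1000) = 21.1 m/s.

v ≈ 21.1 m/s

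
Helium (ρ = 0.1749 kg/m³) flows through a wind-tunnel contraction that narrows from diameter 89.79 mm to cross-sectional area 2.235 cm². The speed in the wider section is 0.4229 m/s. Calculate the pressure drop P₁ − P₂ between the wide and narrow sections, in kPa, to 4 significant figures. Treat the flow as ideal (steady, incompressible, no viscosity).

ΔP = 0.01254 kPa

Continuity gives A₁v₁ = A₂v₂, so v₂ = (63.32 cm²)/(2.235 cm²) × 0.4229 m/s = 11.98 m/s.
Bernoulli (h₁ = h₂): P₁ − P₂ = ½ρ(v₂² − v₁²).
P₁ − P₂ = ½·0.1749·(11.98² − 0.4229²) = ½·0.1749·143.4 = 12.54 Pa.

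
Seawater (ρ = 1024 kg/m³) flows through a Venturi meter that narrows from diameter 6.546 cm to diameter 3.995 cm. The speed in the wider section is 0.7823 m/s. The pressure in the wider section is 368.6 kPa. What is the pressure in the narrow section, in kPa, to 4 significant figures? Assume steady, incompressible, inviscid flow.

By continuity, v₂ = v₁·A₁/A₂ = 0.7823·(33.65/12.53) = 2.100 m/s.
Along the horizontal streamline, P + ½ρv² is constant.
P₂ = P₁ − ½ρ(v₂² − v₁²) = 368600 − ½·1024·(2.100² − 0.7823²) = 368600 − 1945 = 366700 Pa.

P₂ = 366.7 kPa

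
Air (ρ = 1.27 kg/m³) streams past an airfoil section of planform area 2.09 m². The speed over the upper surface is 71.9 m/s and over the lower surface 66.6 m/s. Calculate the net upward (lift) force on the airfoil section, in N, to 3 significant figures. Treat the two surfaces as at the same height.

From P + ½ρv² = const at equal height, P_low − P_up = ½ρ(v_up² − v_low²).
ΔP = ½·1.27·(71.9² − 66.6²) = 466 Pa.
Lift = ΔP · A = 466 × 2.09 = 974 N.

F ≈ 974 N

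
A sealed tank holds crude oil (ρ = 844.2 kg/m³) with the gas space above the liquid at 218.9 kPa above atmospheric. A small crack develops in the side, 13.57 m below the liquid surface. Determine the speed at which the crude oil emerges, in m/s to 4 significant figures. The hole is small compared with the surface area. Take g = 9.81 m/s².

Take point 1 at the surface (v₁ ≈ 0) and point 2 at the hole (at atmospheric pressure). Bernoulli: P₁ + ρg h = P_atm + ½ρv₂².
With P₁ − P_atm = 218900 Pa, v₂ = √(2gh + 2ΔP/ρ) = √(2·9.81·13.57 + 2·218900/844.2) = 28.02 m/s.

v = 28.02 m/s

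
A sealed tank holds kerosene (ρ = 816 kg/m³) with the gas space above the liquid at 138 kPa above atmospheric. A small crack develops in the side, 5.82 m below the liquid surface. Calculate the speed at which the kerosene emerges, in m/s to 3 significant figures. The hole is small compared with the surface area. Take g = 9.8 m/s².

Take point 1 at the surface (v₁ ≈ 0) and point 2 at the hole (at atmospheric pressure). Bernoulli: P₁ + ρg h = P_atm + ½ρv₂².
With P₁ − P_atm = 138000 Pa, v₂ = √(2gh + 2ΔP/ρ) = √(2·9.8·5.82 + 2·138000/816) = 21.3 m/s.

21.3 m/s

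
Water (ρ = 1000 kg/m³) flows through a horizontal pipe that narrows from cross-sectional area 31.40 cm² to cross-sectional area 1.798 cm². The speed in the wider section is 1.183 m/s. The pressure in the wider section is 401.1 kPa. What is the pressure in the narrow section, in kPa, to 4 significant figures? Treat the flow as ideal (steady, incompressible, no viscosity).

P₂ ≈ 188.4 kPa

The volume flow rate is constant, so v₂ = (A₁/A₂)v₁ = (31.40/1.798)·1.183 = 20.66 m/s.
Bernoulli (h₁ = h₂): P₁ − P₂ = ½ρ(v₂² − v₁²).
P₂ = P₁ − ½ρ(v₂² − v₁²) = 401100 − ½·1000·(20.66² − 1.183²) = 401100 − 212700 = 188400 Pa.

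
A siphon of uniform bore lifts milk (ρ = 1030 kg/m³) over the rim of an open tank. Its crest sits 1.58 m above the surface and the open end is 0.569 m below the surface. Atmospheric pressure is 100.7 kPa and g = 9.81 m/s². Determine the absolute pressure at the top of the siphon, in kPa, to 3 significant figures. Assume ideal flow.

79.0 kPa

The outlet speed comes from Torricelli: v = √(2g·0.569) = 3.34 m/s.
The bore is uniform, so the speed at the crest is the same v. Bernoulli surface→crest: P_atm = P_top + ½ρv² + ρg·h_top.
P_top = 100700 − ½·1030·3.34² − 1030·9.81·1.58 = 79000 Pa.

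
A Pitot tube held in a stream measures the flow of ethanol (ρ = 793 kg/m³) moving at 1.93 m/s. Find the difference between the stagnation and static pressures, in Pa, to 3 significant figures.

Bernoulli between the free stream and the stagnation point: ½ρv² = P_stag − P_static.
ΔP = ½·793·1.93² = 1480 Pa.

1480 Pa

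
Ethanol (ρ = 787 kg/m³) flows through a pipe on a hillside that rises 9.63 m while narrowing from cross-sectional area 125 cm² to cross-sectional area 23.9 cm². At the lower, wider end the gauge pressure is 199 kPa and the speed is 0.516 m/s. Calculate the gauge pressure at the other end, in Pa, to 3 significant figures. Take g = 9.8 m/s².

Mass conservation (A₁v₁ = A₂v₂) gives v₂ = 0.516 × 125/23.9 = 2.70 m/s.
Applying Bernoulli between the two ends and solving for P₂: P₂ = P₁ + ½ρ(v₁² − v₂²) − ρgΔh.
P₂ = 199000 + ½·787·(0.516² − 2.70²) − 787·9.8·(+9.63) = 199000 + (-2760) − (74300) = 122000 Pa.

P₂ = 122000 Pa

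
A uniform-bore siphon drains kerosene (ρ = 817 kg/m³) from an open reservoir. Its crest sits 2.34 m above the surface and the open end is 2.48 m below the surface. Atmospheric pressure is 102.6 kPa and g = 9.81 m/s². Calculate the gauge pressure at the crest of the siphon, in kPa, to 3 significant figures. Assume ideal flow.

Bernoulli surface→outlet gives ½v² = g·h_out, so v = √(2·9.81·2.48) = 6.98 m/s.
Continuity keeps v the same throughout the tube; from surface to crest, P_atm + 0 = P_top + ½ρv² + ρg·h_top.
P_top = 102600 − ½·817·6.98² − 817·9.81·2.34 = 64000 Pa. So P_gauge = P_top − P_atm = -38600 Pa.

P_gauge = -38.6 kPa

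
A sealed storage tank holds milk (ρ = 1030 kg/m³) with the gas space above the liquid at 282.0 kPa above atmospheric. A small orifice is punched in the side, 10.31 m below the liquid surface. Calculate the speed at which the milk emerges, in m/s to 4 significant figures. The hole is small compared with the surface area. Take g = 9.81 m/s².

27.38 m/s

Take point 1 at the surface (v₁ ≈ 0) and point 2 at the hole (at atmospheric pressure). Bernoulli: P₁ + ρg h = P_atm + ½ρv₂².
With P₁ − P_atm = 282000 Pa, v₂ = √(2gh + 2ΔP/ρ) = √(2·9.81·10.31 + 2·282000/1030) = 27.38 m/s.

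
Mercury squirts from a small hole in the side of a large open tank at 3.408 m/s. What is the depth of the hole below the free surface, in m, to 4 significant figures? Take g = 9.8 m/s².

For a small hole in a large open tank, ½v² = gh, giving h = v²/(2g).
h = 3.408²/(2·9.8) = 11.61/19.60 = 0.5926 m.

0.5926 m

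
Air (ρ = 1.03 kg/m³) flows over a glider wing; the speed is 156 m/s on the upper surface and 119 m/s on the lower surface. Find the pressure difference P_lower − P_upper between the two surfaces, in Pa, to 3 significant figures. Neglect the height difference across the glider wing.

ΔP ≈ 5240 Pa

Bernoulli (same height): P_lower − P_upper = ½ρ(v_upper² − v_lower²).
ΔP = ½·1.03·(156² − 119²) = 5240 Pa.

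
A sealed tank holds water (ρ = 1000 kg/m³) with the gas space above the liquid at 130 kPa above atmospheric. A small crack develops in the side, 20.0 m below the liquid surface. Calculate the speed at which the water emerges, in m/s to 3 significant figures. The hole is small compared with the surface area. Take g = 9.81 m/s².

Take point 1 at the surface (v₁ ≈ 0) and point 2 at the hole (at atmospheric pressure). Bernoulli: P₁ + ρg h = P_atm + ½ρv₂².
With P₁ − P_atm = 130000 Pa, v₂ = √(2gh + 2ΔP/ρ) = √(2·9.81·20.0 + 2·130000/1000) = 25.5 m/s.

v ≈ 25.5 m/s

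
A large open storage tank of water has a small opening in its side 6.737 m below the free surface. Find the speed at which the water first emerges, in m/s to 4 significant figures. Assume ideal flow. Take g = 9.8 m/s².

11.49 m/s

Bernoulli from surface to hole (P equal, v_surface ≈ 0): v = √(2gh) = √(2×9.8×6.737) = 11.49 m/s.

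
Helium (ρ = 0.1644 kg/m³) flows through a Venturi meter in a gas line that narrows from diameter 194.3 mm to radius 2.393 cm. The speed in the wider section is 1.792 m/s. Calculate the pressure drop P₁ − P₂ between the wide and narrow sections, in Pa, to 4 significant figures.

The volume flow rate is constant, so v₂ = (A₁/A₂)v₁ = (296.5/17.99)·1.792 = 29.54 m/s.
Bernoulli (h₁ = h₂): P₁ − P₂ = ½ρ(v₂² − v₁²).
P₁ − P₂ = ½·0.1644·(29.54² − 1.792²) = ½·0.1644·869.1 = 71.44 Pa.

ΔP = 71.44 Pa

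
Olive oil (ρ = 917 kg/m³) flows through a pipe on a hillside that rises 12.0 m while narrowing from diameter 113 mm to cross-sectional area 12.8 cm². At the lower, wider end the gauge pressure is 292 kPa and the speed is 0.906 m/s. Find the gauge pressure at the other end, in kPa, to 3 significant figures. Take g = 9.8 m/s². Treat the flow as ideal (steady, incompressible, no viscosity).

Continuity gives A₁v₁ = A₂v₂, so v₂ = (100 cm²)/(12.8 cm²) × 0.906 m/s = 7.10 m/s.
Bernoulli: P₁ + ½ρv₁² + ρg h₁ = P₂ + ½ρv₂² + ρg h₂, so P₂ = P₁ + ½ρ(v₁² − v₂²) − ρg(h₂ − h₁).
P₂ = 292000 + ½·917·(0.906² − 7.10²) − 917·9.8·(+12.0) = 292000 + (-22700) − (108000) = 161000 Pa.

P₂ = 161 kPa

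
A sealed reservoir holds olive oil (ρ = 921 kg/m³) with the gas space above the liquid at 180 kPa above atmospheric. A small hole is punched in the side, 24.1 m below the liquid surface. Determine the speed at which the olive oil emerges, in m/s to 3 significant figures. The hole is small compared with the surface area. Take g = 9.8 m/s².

v ≈ 29.4 m/s

Take point 1 at the surface (v₁ ≈ 0) and point 2 at the hole (at atmospheric pressure). Bernoulli: P₁ + ρg h = P_atm + ½ρv₂².
With P₁ − P_atm = 180000 Pa, v₂ = √(2gh + 2ΔP/ρ) = √(2·9.8·24.1 + 2·180000/921) = 29.4 m/s.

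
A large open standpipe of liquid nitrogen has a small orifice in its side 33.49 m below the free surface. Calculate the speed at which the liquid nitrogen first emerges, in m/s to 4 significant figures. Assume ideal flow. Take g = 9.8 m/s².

Torricelli's result v = √(2gh) gives v = √(2·9.8·33.49) = 25.62 m/s.

v ≈ 25.62 m/s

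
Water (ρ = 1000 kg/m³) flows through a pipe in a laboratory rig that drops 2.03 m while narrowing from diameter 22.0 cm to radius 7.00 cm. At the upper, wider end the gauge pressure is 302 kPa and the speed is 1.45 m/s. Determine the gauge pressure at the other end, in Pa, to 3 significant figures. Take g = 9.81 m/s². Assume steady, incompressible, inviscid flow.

Mass conservation (A₁v₁ = A₂v₂) gives v₂ = 1.45 × 380/154 = 3.58 m/s.
Applying Bernoulli between the two ends and solving for P₂: P₂ = P₁ + ½ρ(v₁² − v₂²) − ρgΔh.
P₂ = 302000 + ½·1000·(1.45² − 3.58²) − 1000·9.81·(−2.03) = 302000 + (-5360) − (-19900) = 317000 Pa.

P₂ = 317000 Pa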